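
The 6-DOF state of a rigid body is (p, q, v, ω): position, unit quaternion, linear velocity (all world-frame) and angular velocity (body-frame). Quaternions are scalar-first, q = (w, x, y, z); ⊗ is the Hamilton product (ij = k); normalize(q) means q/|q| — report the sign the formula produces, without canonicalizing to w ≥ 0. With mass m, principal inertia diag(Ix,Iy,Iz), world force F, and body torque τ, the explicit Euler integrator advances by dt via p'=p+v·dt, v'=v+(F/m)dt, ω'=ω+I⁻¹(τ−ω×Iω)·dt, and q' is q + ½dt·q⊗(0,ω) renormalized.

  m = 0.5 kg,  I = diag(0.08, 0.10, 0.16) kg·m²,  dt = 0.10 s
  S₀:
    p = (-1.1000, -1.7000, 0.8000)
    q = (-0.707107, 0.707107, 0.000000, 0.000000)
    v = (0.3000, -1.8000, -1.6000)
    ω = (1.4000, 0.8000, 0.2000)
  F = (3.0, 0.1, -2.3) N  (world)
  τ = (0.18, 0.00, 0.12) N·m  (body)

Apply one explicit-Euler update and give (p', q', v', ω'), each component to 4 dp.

p' = p + v·dt = (-1.0700, -1.8800, 0.6400)
v' = v + a·dt = (0.9000, -1.7800, -2.0600)
α = I⁻¹(τ − ω×Iω) = (2.1300, 0.2240, 0.6100)
ω + α·dt = (1.6130, 0.8224, 0.2610)
Hamilton product q⊗(0,ω) = (-0.9899498, -0.9899498, -0.7071070, 0.4242642)
q + ½dt·q⊗(0,ω), renormalized = (-0.7541, 0.6554, -0.0352, 0.0211)

p' = (-1.0700, -1.8800, 0.6400)
q' = (-0.7541, 0.6554, -0.0352, 0.0211)
v' = (0.9000, -1.7800, -2.0600)
ω' = (1.6130, 0.8224, 0.2610)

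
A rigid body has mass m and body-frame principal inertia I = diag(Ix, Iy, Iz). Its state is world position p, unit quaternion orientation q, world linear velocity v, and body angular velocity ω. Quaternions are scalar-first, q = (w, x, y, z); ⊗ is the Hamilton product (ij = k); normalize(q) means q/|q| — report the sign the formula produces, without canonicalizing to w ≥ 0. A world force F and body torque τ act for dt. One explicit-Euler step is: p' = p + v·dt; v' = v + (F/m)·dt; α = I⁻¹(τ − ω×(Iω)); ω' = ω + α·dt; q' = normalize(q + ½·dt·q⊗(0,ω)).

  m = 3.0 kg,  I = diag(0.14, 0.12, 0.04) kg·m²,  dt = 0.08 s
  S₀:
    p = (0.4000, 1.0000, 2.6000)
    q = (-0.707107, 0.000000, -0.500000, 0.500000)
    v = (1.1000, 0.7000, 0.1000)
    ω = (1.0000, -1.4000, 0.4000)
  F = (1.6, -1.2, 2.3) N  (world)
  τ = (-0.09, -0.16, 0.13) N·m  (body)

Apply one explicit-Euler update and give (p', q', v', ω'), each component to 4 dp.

p' = (0.4880, 1.0560, 2.6080)
q' = (-0.7413, -0.0083, -0.4393, 0.5074)
v' = (1.1427, 0.6680, 0.1613)
ω' = (0.9230, -1.5333, 0.6040)

(τ − ω×Iω)/I = (-0.9629, -1.6667, 2.5500)
ω' = ω + α·dt = (0.9230, -1.5333, 0.6040)
q⊗(0,ω) = (-0.9000000, -0.2071070, 1.4899498, 0.2171572)
q' = normalize(q + ½dt·q⊗(0,ω)) = (-0.7413, -0.0083, -0.4393, 0.5074)
a = (0.5333, -0.4000, 0.7667)
new position p' = (0.4880, 1.0560, 2.6080)
v + (F/m)dt = (1.1427, 0.6680, 0.1613)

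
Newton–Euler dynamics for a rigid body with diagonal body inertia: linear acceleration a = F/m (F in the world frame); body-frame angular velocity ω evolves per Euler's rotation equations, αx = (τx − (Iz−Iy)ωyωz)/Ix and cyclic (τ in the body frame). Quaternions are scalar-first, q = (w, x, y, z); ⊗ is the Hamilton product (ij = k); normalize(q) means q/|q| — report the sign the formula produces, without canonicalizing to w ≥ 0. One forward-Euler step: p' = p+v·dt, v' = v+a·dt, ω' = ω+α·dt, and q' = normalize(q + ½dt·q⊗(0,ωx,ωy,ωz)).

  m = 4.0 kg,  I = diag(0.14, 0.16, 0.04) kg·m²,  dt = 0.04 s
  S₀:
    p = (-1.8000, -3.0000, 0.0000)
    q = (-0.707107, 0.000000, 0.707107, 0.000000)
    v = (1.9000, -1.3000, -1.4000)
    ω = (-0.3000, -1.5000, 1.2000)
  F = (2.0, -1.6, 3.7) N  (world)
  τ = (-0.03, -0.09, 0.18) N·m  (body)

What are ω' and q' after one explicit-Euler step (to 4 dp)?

precession coupling ω×(Iω) = (0.2160, -0.0360, 0.0090)
angular accel α = (-1.7571, -0.3375, 4.2750)
new body rate ω' = (-0.3703, -1.5135, 1.3710)
Hamilton product q⊗(0,ω) = (1.0606605, 1.0606605, 1.0606605, -0.6363963)
q + ½dt·q⊗(0,ω), renormalized = (-0.6854, 0.0212, 0.7278, -0.0127)

ω' = (-0.3703, -1.5135, 1.3710)
q' = (-0.6854, 0.0212, 0.7278, -0.0127)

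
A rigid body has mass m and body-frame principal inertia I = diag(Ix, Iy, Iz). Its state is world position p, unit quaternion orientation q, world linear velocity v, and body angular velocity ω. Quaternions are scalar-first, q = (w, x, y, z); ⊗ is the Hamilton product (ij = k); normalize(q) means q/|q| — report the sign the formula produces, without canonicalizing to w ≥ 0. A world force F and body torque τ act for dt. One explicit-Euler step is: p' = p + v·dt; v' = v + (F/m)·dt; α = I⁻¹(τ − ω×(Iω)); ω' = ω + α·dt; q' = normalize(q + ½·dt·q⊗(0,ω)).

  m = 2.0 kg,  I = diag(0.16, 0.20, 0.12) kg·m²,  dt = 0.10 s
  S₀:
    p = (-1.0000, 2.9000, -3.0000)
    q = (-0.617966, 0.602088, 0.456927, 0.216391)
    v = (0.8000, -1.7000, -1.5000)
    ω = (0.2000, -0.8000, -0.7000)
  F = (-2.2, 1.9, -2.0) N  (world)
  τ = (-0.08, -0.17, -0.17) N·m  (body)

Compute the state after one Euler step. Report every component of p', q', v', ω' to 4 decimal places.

p' = (-0.9200, 2.7300, -3.1500)
q' = (-0.5973, 0.5877, 0.5041, 0.2091)
v' = (0.6900, -1.6050, -1.6000)
ω' = (0.1780, -0.8822, -0.8363)

ω×(Iω) gyroscopic = (-0.0448, -0.0056, -0.0064)
angular accel α = (-0.2200, -0.8220, -1.3633)
new body rate ω' = (0.1780, -0.8822, -0.8363)
2q̇ = q⊗(0,ω) = (0.3965977, -0.2703293, 0.9591126, -0.1404796)
q' = normalize(q + ½dt·q⊗(0,ω)) = (-0.5973, 0.5877, 0.5041, 0.2091)
linear accel F/m = (-1.1000, 0.9500, -1.0000)
p' = p + v·dt = (-0.9200, 2.7300, -3.1500)
v + (F/m)dt = (0.6900, -1.6050, -1.6000)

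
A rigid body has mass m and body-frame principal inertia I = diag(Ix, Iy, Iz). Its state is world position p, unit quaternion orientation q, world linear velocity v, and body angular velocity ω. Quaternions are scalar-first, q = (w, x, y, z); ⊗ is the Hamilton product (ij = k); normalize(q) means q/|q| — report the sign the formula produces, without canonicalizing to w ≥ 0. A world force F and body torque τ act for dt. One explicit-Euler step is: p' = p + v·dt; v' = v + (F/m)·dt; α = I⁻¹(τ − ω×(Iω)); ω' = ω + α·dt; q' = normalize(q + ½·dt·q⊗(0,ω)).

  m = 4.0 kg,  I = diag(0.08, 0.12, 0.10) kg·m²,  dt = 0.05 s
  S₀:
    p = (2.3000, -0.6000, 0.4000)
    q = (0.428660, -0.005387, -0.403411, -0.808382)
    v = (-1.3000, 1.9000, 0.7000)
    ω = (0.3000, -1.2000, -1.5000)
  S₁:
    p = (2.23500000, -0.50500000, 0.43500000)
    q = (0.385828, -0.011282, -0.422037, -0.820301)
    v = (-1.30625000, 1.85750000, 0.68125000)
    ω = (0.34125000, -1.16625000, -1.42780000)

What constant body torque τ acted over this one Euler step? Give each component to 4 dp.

τ = (0.0300, 0.0900, 0.1300)

ω₁ − ω₀ = (0.04125000, 0.03375000, 0.07220000)
precession coupling = (-0.0360, 0.0090, -0.0144)
I·α + gyro = (0.0300, 0.0900, 0.1300)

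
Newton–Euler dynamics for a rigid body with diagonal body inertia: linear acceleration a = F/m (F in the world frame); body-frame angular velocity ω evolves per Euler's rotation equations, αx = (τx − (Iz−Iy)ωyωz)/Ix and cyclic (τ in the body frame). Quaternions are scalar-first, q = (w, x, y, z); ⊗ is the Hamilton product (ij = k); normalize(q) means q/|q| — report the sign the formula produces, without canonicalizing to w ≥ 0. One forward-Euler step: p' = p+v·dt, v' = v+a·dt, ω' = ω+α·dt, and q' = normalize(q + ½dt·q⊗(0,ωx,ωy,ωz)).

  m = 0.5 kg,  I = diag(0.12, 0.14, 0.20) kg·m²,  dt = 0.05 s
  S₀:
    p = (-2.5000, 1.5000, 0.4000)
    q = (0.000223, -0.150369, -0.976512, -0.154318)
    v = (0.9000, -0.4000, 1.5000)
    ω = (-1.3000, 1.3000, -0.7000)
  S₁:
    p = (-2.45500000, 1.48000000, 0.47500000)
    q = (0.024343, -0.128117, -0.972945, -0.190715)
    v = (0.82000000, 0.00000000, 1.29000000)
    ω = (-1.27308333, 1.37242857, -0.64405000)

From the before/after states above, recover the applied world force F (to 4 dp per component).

velocity change Δv = (-0.08000000, 0.40000000, -0.21000000)
F = m·Δv/dt = (-0.8000, 4.0000, -2.1000)

F = (-0.8000, 4.0000, -2.1000)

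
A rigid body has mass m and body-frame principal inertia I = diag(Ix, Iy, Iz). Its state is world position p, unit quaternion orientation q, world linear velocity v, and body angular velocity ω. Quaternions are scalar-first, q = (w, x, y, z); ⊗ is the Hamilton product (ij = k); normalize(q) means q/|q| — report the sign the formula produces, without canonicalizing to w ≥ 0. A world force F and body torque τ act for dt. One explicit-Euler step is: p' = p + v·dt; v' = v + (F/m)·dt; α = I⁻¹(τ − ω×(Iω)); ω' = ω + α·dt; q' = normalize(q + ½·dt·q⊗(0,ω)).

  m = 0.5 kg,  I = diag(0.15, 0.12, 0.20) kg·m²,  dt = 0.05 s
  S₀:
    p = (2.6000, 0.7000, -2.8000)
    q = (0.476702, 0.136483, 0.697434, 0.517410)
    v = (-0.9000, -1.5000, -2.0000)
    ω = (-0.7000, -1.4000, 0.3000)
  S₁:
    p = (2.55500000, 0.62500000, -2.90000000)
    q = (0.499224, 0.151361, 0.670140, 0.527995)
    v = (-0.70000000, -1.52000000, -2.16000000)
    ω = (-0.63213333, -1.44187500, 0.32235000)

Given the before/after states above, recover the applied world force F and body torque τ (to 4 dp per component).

v₁ − v₀ = (0.20000000, -0.02000000, -0.16000000)
F = m·Δv/dt = (2.0000, -0.2000, -1.6000)
ω₁ − ω₀ = (0.06786667, -0.04187500, 0.02235000)
ω₀×(Iω₀) = (-0.0336, 0.0105, -0.0294)
τ = I·(Δω/dt) + ω₀×(Iω₀) = (0.1700, -0.0900, 0.0600)

F = (2.0000, -0.2000, -1.6000)
τ = (0.1700, -0.0900, 0.0600)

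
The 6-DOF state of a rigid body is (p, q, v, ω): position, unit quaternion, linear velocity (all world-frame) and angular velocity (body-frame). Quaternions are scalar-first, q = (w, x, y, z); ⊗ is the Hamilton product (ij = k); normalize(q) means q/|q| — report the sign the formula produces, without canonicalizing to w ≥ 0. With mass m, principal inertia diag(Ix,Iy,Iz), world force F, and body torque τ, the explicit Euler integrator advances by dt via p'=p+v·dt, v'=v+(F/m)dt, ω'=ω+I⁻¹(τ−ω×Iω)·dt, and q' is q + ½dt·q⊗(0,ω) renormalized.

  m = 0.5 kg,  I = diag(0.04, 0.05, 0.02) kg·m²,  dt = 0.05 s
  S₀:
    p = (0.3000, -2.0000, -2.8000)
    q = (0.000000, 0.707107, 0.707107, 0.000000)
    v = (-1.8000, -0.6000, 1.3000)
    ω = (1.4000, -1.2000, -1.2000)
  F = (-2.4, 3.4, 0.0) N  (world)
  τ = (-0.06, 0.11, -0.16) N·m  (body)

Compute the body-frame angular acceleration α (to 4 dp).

ω×(Iω) gyroscopic = (-0.0432, -0.0336, -0.0168)
(τ − ω×Iω)/I = (-0.4200, 2.8720, -7.1600)

α = (-0.4200, 2.8720, -7.1600)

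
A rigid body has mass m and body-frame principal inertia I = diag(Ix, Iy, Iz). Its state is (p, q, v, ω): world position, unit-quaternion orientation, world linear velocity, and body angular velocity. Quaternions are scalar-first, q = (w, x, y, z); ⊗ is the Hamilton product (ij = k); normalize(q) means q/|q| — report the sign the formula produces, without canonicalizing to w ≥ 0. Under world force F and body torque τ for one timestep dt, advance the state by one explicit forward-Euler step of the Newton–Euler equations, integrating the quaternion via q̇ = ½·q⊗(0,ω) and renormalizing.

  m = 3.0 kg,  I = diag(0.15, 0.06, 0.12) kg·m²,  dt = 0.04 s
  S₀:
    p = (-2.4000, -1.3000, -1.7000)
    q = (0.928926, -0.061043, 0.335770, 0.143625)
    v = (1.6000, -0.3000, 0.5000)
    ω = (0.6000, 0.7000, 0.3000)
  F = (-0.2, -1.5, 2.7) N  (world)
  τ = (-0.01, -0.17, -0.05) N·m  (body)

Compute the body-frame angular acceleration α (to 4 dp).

α = (-0.1507, -2.9233, -0.1017)

ω×(Iω) gyroscopic = (0.0126, 0.0054, -0.0378)
α = I⁻¹(τ − ω×Iω) = (-0.1507, -2.9233, -0.1017)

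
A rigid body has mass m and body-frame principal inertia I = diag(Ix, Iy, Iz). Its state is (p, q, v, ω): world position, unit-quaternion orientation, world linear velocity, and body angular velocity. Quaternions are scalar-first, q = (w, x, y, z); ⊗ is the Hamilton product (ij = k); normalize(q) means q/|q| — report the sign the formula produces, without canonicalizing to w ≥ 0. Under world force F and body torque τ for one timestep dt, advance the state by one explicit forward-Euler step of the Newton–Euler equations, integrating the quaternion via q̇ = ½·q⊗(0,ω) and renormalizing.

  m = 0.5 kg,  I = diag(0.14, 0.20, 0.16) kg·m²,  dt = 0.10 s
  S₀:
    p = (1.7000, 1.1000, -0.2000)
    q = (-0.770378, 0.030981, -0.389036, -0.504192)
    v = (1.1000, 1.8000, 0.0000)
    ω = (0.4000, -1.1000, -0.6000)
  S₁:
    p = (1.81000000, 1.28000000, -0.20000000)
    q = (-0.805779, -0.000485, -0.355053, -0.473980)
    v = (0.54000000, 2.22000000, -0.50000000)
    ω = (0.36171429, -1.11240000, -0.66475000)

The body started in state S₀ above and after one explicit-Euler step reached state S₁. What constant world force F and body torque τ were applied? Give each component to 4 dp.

F = (-2.8000, 2.1000, -2.5000)
τ = (-0.0800, -0.0200, -0.1300)

v₁ − v₀ = (-0.56000000, 0.42000000, -0.50000000)
applied force F = (-2.8000, 2.1000, -2.5000)
ω₁ − ω₀ = (-0.03828571, -0.01240000, -0.06475000)
ω₀×(Iω₀) = (-0.0264, 0.0048, -0.0264)
applied torque τ = (-0.0800, -0.0200, -0.1300)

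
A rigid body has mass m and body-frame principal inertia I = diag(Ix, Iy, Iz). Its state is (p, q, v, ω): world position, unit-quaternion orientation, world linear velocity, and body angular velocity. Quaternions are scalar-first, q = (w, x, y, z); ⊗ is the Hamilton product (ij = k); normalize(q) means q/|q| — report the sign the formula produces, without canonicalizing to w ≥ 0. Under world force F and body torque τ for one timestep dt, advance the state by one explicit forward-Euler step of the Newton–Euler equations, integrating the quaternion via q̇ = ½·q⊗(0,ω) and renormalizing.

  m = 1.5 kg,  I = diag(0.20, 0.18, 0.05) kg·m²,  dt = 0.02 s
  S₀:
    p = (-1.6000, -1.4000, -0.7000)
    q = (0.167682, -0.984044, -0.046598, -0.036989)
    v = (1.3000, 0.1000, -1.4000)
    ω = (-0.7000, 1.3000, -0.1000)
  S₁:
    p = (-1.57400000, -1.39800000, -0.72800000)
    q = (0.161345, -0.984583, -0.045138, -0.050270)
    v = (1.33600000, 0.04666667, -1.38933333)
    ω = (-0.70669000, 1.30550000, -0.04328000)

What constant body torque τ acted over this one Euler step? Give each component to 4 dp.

τ = (-0.0500, 0.0600, 0.1600)

rate change Δω = (-0.00669000, 0.00550000, 0.05672000)
precession coupling = (0.0169, 0.0105, 0.0182)
I·α + gyro = (-0.0500, 0.0600, 0.1600)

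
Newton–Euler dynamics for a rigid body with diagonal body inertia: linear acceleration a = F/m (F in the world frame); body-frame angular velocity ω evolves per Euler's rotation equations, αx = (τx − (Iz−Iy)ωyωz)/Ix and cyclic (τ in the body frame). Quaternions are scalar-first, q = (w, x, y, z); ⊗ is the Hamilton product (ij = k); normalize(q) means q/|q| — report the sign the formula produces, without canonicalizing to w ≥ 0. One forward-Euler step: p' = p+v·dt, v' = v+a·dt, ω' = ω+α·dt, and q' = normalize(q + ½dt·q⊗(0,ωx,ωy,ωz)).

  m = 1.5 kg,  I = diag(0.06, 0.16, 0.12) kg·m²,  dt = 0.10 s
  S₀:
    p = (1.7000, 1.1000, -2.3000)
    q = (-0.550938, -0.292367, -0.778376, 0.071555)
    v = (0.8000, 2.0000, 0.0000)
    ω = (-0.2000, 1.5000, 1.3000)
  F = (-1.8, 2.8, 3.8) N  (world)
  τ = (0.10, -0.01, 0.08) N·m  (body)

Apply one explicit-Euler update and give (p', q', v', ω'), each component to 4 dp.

p' = (1.7800, 1.3000, -2.3000)
q' = (-0.4977, -0.3411, -0.7975, 0.0060)
v' = (0.6800, 2.1867, 0.2533)
ω' = (0.0967, 1.4840, 1.3917)

gyro term ω×Iω = (-0.0780, 0.0156, -0.0300)
(τ − ω×Iω)/I = (2.9667, -0.1600, 0.9167)
ω + α·dt = (0.0967, 1.4840, 1.3917)
q⊗(0,ω) = (1.0160691, -1.0090337, -0.4606409, -1.3104451)
updated quaternion q' = (-0.4977, -0.3411, -0.7975, 0.0060)
new position p' = (1.7800, 1.3000, -2.3000)
v' = v + a·dt = (0.6800, 2.1867, 0.2533)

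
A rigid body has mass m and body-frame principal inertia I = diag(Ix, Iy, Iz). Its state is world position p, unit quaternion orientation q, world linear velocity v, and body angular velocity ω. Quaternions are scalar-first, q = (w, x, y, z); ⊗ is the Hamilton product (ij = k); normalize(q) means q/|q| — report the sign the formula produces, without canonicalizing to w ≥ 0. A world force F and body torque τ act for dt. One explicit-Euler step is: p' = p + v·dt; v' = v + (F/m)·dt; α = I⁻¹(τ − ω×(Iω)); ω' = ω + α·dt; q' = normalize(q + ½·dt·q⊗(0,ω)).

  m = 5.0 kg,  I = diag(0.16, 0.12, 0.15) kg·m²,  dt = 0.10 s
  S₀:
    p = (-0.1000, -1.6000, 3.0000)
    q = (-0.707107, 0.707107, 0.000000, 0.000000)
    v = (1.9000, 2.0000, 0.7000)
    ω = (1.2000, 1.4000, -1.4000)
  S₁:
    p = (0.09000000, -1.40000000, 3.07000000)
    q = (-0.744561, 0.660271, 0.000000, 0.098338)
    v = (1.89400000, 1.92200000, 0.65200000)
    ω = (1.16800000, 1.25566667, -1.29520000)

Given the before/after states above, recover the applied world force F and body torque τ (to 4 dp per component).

Δω = ω₁−ω₀ = (-0.03200000, -0.14433333, 0.10480000)
I·α + gyro = (-0.1100, -0.1900, 0.0900)
v₁ − v₀ = (-0.00600000, -0.07800000, -0.04800000)
F = m·Δv/dt = (-0.3000, -3.9000, -2.4000)

F = (-0.3000, -3.9000, -2.4000)
τ = (-0.1100, -0.1900, 0.0900)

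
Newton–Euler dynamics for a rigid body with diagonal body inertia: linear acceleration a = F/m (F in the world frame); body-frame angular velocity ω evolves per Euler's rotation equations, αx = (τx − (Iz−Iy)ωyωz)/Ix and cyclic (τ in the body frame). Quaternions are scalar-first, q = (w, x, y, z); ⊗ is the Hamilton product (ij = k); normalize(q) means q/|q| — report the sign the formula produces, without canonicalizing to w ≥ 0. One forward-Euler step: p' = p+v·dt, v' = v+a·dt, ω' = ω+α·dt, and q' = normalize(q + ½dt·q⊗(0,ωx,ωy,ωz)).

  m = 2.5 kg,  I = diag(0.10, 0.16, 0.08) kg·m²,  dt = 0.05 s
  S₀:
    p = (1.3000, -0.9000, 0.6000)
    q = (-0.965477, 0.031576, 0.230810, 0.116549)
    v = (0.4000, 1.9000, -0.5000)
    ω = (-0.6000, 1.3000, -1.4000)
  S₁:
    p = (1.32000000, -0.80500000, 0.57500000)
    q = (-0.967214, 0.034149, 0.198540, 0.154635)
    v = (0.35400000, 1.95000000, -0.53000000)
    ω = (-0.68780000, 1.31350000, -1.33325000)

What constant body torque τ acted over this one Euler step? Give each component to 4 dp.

Δω = ω₁−ω₀ = (-0.08780000, 0.01350000, 0.06675000)
I·α + gyro = (-0.0300, 0.0600, 0.0600)

τ = (-0.0300, 0.0600, 0.0600)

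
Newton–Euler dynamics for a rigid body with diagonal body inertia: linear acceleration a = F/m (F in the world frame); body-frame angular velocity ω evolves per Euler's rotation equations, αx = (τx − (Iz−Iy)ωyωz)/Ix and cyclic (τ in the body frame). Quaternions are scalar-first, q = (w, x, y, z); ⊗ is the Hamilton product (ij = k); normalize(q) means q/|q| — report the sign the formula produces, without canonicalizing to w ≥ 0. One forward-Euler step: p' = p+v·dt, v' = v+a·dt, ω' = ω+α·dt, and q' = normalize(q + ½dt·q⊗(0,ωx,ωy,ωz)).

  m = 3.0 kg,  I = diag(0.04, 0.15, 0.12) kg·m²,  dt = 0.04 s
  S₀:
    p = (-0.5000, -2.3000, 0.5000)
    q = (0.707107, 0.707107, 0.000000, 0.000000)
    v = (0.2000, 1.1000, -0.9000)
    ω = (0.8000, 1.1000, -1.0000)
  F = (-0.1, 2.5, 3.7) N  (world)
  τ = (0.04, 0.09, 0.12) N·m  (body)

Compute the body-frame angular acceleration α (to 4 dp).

ω×(Iω) gyroscopic = (0.0330, 0.0640, 0.0968)
(τ − ω×Iω)/I = (0.1750, 0.1733, 0.1933)

α = (0.1750, 0.1733, 0.1933)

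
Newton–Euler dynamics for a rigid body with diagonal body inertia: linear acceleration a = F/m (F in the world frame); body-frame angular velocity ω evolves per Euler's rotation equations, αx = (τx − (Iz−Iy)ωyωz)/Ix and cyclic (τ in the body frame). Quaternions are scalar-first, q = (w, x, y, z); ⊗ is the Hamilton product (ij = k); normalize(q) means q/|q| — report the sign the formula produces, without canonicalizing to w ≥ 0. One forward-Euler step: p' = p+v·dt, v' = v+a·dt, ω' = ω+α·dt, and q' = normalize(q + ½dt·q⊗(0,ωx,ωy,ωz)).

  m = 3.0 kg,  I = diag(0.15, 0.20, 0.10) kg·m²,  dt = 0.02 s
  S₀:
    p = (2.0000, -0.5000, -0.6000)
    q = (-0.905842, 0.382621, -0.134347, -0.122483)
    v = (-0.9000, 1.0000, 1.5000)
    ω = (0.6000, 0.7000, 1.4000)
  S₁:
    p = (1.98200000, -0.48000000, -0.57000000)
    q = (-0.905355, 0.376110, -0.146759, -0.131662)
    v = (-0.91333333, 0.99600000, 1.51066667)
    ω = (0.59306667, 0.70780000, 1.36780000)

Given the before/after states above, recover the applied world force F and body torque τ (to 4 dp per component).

rate change Δω = (-0.00693333, 0.00780000, -0.03220000)
precession coupling = (-0.0980, 0.0420, 0.0210)
applied torque τ = (-0.1500, 0.1200, -0.1400)
velocity change Δv = (-0.01333333, -0.00400000, 0.01066667)
F = m·Δv/dt = (-2.0000, -0.6000, 1.6000)

F = (-2.0000, -0.6000, 1.6000)
τ = (-0.1500, 0.1200, -0.1400)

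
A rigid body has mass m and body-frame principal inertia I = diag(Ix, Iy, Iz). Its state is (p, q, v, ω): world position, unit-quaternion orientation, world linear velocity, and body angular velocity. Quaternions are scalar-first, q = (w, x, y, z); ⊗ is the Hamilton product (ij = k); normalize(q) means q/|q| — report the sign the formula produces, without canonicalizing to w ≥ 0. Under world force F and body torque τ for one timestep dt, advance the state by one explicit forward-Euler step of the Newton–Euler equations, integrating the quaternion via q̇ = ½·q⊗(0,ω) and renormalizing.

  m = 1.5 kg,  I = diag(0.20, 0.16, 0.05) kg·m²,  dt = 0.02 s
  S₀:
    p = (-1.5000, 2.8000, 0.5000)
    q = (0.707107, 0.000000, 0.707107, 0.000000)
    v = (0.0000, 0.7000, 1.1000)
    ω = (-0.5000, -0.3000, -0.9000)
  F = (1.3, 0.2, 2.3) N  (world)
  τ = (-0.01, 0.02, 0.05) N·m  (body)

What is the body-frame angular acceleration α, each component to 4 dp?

α = (0.0985, -0.2969, 1.1200)

precession coupling ω×(Iω) = (-0.0297, 0.0675, -0.0060)
α = I⁻¹(τ − ω×Iω) = (0.0985, -0.2969, 1.1200)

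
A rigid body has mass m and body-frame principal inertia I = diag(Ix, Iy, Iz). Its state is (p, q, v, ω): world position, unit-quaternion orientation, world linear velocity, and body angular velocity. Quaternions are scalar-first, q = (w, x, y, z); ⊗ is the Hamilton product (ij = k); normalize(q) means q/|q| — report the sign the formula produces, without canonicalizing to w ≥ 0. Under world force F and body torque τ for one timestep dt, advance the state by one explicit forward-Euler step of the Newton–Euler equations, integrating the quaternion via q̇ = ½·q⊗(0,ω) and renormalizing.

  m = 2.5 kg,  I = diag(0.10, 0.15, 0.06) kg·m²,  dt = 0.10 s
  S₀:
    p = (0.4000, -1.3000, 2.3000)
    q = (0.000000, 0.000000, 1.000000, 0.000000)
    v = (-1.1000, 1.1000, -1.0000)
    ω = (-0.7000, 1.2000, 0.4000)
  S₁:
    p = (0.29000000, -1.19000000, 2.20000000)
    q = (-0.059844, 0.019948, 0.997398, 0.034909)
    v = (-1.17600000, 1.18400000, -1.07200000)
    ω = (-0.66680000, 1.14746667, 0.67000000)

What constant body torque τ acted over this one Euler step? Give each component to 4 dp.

τ = (-0.0100, -0.0900, 0.1200)

rate change Δω = (0.03320000, -0.05253333, 0.27000000)
gyro term ω₀×Iω₀ = (-0.0432, -0.0112, -0.0420)
I·α + gyro = (-0.0100, -0.0900, 0.1200)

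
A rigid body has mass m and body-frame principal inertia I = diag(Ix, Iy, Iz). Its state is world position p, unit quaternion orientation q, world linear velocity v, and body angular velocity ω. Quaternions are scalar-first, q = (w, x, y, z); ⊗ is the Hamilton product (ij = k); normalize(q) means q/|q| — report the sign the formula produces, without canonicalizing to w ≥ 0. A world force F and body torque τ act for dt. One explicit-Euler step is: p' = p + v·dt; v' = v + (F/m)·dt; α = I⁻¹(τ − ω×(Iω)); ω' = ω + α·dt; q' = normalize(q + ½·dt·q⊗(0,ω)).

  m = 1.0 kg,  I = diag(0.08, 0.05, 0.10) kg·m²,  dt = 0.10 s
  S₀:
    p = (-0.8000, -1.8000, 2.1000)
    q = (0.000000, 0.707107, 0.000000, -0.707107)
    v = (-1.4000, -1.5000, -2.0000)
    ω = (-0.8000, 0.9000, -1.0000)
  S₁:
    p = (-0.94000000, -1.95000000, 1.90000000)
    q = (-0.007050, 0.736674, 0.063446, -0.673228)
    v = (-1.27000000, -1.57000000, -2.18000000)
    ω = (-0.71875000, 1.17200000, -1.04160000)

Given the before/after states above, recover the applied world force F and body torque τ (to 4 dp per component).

F = (1.3000, -0.7000, -1.8000)
τ = (0.0200, 0.1200, -0.0200)

ω₁ − ω₀ = (0.08125000, 0.27200000, -0.04160000)
gyro term ω₀×Iω₀ = (-0.0450, -0.0160, 0.0216)
I·α + gyro = (0.0200, 0.1200, -0.0200)
v₁ − v₀ = (0.13000000, -0.07000000, -0.18000000)
m·(v₁−v₀)/dt = (1.3000, -0.7000, -1.8000)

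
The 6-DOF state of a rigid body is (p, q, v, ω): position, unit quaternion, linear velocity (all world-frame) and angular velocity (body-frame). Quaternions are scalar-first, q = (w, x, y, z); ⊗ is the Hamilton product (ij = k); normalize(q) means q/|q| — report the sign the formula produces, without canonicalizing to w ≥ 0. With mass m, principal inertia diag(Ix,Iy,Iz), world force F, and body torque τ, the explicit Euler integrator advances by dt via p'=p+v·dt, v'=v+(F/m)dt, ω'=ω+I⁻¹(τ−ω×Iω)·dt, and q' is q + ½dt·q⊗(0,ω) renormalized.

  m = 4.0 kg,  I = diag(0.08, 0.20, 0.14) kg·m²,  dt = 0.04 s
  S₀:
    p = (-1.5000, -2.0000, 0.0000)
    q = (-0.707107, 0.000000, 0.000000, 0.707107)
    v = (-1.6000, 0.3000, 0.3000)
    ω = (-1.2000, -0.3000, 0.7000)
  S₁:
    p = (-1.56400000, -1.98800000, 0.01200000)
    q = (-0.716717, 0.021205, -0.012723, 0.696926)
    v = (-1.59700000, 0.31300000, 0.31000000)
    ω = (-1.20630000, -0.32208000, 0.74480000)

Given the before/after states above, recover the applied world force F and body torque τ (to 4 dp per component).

ω₁ − ω₀ = (-0.00630000, -0.02208000, 0.04480000)
ω₀×(Iω₀) = (0.0126, 0.0504, 0.0432)
applied torque τ = (0.0000, -0.0600, 0.2000)
v₁ − v₀ = (0.00300000, 0.01300000, 0.01000000)
m·(v₁−v₀)/dt = (0.3000, 1.3000, 1.0000)

F = (0.3000, 1.3000, 1.0000)
τ = (0.0000, -0.0600, 0.2000)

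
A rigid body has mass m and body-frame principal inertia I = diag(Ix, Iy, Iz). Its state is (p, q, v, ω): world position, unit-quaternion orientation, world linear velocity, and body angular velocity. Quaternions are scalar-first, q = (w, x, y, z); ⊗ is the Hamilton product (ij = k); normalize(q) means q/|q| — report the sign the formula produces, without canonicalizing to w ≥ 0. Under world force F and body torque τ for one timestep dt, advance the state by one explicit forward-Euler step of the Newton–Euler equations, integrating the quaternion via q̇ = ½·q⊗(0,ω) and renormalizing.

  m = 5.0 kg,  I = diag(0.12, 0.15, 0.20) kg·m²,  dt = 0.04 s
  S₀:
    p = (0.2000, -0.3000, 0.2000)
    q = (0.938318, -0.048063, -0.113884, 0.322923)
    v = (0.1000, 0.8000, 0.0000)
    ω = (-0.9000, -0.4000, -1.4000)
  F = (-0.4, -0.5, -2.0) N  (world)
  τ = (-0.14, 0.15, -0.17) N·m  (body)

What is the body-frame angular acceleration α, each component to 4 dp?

α = (-1.4000, 1.6720, -0.9040)

ω×(Iω) gyroscopic = (0.0280, -0.1008, 0.0108)
angular accel α = (-1.4000, 1.6720, -0.9040)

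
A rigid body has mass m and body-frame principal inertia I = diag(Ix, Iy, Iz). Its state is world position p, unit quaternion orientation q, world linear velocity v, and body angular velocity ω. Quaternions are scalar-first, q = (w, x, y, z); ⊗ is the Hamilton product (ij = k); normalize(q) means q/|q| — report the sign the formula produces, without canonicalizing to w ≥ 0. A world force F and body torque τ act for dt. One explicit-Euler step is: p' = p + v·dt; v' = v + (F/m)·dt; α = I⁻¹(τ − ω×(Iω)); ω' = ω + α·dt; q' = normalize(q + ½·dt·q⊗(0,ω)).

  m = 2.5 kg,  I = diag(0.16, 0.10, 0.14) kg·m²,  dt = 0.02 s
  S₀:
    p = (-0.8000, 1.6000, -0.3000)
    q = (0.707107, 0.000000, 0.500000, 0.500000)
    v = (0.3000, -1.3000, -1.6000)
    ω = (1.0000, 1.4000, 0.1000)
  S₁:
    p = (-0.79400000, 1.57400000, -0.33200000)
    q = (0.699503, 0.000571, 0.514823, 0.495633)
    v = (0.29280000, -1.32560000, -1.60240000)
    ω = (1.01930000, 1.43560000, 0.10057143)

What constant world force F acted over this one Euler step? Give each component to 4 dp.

F = (-0.9000, -3.2000, -0.3000)

velocity change Δv = (-0.00720000, -0.02560000, -0.00240000)
m·(v₁−v₀)/dt = (-0.9000, -3.2000, -0.3000)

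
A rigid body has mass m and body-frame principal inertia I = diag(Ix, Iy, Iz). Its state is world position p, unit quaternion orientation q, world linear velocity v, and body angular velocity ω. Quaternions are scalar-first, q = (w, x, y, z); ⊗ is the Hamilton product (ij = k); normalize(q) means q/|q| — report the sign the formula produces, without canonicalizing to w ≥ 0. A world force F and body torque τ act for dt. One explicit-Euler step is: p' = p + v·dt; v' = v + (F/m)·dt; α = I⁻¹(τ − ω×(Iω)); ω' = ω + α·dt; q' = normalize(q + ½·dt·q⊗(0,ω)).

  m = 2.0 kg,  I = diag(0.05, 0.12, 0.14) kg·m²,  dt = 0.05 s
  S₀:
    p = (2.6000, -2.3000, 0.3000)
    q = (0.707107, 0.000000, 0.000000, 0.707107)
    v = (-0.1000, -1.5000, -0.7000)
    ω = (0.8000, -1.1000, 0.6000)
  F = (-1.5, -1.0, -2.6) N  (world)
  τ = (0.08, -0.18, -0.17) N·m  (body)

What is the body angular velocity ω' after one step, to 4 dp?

precession coupling ω×(Iω) = (-0.0132, -0.0432, -0.0616)
α = I⁻¹(τ − ω×Iω) = (1.8640, -1.1400, -0.7743)
new body rate ω' = (0.8932, -1.1570, 0.5613)

ω' = (0.8932, -1.1570, 0.5613)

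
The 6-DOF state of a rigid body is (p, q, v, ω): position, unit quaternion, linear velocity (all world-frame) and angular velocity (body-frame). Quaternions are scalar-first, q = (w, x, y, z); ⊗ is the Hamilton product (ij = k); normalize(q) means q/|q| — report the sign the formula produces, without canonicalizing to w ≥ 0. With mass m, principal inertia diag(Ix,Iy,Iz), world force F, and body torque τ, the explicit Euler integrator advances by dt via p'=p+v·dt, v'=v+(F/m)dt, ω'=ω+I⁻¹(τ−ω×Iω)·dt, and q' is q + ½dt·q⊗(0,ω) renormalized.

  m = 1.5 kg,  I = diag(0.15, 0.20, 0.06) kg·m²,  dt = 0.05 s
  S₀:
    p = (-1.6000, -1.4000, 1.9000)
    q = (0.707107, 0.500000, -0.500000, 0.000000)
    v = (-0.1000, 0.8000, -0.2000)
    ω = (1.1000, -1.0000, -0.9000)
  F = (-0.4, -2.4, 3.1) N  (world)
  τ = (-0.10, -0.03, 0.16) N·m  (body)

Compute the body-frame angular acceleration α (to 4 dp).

gyro term ω×Iω = (-0.1260, -0.0891, -0.0550)
α = I⁻¹(τ − ω×Iω) = (0.1733, 0.2955, 3.5833)

α = (0.1733, 0.2955, 3.5833)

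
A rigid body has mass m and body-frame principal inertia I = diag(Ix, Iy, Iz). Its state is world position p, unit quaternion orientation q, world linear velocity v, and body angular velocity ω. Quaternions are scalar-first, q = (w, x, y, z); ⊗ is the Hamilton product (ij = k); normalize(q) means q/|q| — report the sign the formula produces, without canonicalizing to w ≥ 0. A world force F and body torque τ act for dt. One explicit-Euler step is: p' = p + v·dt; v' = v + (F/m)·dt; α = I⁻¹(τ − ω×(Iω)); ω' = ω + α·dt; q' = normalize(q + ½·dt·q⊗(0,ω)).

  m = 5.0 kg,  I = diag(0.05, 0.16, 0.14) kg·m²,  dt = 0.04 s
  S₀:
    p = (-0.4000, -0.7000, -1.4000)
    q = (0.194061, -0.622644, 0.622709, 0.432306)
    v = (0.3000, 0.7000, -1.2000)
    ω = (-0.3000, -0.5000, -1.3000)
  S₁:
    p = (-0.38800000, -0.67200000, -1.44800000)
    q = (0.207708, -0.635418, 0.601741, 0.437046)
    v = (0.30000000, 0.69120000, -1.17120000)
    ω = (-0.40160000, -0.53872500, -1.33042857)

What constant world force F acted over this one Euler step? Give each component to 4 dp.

v₁ − v₀ = (0.00000000, -0.00880000, 0.02880000)
m·(v₁−v₀)/dt = (0.0000, -1.1000, 3.6000)

F = (0.0000, -1.1000, 3.6000)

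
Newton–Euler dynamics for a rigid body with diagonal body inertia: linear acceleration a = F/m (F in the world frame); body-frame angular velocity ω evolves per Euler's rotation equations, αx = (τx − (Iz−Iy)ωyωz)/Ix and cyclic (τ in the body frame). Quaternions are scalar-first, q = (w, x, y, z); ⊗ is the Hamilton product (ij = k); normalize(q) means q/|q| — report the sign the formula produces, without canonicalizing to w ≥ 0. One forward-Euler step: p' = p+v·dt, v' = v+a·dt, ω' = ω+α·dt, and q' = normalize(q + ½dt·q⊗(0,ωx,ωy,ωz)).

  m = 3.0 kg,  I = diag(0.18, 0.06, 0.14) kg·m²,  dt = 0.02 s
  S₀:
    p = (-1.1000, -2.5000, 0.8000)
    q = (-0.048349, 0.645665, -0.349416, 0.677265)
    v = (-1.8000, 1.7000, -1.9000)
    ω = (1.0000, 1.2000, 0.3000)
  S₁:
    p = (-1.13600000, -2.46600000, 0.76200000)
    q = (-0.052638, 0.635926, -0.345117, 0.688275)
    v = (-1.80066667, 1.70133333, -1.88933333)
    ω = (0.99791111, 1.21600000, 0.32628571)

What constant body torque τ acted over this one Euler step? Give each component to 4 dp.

τ = (0.0100, 0.0600, 0.0400)

rate change Δω = (-0.00208889, 0.01600000, 0.02628571)
ω₀×(Iω₀) = (0.0288, 0.0120, -0.1440)
τ = I·(Δω/dt) + ω₀×(Iω₀) = (0.0100, 0.0600, 0.0400)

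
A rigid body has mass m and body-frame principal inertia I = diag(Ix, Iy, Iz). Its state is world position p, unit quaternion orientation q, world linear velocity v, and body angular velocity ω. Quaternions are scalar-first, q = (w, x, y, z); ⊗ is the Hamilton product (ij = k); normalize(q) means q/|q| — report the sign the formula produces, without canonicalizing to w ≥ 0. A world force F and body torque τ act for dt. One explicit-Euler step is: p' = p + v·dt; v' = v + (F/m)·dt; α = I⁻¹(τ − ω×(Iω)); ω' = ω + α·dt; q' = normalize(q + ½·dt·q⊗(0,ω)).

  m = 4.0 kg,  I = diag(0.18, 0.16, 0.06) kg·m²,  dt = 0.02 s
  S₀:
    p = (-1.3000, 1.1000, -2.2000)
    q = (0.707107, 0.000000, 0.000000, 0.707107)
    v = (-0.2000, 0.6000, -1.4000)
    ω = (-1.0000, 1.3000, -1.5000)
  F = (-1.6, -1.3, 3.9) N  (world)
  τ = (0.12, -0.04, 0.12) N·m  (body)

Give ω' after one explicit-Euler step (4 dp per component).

ω' = (-1.0083, 1.2725, -1.4687)

(τ − ω×Iω)/I = (-0.4167, -1.3750, 1.5667)
ω' = ω + α·dt = (-1.0083, 1.2725, -1.4687)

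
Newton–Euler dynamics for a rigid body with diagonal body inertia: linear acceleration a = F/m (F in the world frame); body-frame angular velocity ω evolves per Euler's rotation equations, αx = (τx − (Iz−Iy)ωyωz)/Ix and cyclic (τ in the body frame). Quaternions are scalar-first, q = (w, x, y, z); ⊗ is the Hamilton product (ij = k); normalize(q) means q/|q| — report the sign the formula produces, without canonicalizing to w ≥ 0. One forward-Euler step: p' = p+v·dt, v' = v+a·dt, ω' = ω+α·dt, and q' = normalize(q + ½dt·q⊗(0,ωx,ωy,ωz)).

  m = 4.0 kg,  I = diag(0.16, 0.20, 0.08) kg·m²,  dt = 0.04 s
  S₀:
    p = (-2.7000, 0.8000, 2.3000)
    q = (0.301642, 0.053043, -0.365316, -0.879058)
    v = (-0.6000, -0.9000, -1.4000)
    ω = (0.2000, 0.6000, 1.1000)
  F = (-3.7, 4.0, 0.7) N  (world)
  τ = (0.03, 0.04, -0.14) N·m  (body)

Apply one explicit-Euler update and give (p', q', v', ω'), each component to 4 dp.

angular accel α = (0.6825, 0.1120, -1.8100)
ω + α·dt = (0.2273, 0.6045, 1.0276)
q⊗(0,ω) = (1.1755448, 0.1859156, -0.0531737, 0.4366952)
q' = normalize(q + ½dt·q⊗(0,ω)) = (0.3250, 0.0567, -0.3663, -0.8700)
p + v·dt = (-2.7240, 0.7640, 2.2440)
v' = v + a·dt = (-0.6370, -0.8600, -1.3930)

p' = (-2.7240, 0.7640, 2.2440)
q' = (0.3250, 0.0567, -0.3663, -0.8700)
v' = (-0.6370, -0.8600, -1.3930)
ω' = (0.2273, 0.6045, 1.0276)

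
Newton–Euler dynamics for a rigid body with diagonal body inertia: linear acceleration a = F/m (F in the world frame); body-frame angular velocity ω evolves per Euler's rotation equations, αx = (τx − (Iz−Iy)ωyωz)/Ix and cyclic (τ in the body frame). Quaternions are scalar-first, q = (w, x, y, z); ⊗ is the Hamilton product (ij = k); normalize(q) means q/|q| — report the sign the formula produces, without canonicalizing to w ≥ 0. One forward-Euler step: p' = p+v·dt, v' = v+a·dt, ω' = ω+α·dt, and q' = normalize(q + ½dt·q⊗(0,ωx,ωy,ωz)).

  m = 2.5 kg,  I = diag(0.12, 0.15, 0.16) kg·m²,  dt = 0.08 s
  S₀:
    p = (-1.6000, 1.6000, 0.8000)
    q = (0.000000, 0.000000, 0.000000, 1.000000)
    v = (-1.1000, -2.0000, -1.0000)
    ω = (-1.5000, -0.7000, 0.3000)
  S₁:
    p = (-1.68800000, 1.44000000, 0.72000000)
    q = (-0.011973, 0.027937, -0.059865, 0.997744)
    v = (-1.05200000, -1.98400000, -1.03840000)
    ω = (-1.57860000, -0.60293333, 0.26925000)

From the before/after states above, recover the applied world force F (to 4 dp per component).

v₁ − v₀ = (0.04800000, 0.01600000, -0.03840000)
m·(v₁−v₀)/dt = (1.5000, 0.5000, -1.2000)

F = (1.5000, 0.5000, -1.2000)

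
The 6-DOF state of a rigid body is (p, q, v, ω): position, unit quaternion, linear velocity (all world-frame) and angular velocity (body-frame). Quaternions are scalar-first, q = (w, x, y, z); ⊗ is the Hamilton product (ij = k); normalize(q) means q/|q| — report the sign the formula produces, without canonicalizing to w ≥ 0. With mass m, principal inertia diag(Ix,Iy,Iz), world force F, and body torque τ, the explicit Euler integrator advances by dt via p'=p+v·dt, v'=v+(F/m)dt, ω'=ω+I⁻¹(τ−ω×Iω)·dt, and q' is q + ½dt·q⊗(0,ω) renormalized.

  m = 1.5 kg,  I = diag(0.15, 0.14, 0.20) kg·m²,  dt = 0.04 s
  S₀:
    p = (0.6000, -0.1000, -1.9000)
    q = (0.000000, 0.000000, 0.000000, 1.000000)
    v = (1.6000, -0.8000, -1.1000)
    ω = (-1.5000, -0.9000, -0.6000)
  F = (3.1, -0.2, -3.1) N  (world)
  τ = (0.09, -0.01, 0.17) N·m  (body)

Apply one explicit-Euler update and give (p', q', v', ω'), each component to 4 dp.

angular accel α = (0.3840, 0.2500, 0.9175)
ω + α·dt = (-1.4846, -0.8900, -0.5633)
2q̇ = q⊗(0,ω) = (0.6000000, 0.9000000, -1.5000000, 0.0000000)
q + ½dt·q⊗(0,ω), renormalized = (0.0120, 0.0180, -0.0300, 0.9993)
linear accel F/m = (2.0667, -0.1333, -2.0667)
p + v·dt = (0.6640, -0.1320, -1.9440)
new velocity v' = (1.6827, -0.8053, -1.1827)

p' = (0.6640, -0.1320, -1.9440)
q' = (0.0120, 0.0180, -0.0300, 0.9993)
v' = (1.6827, -0.8053, -1.1827)
ω' = (-1.4846, -0.8900, -0.5633)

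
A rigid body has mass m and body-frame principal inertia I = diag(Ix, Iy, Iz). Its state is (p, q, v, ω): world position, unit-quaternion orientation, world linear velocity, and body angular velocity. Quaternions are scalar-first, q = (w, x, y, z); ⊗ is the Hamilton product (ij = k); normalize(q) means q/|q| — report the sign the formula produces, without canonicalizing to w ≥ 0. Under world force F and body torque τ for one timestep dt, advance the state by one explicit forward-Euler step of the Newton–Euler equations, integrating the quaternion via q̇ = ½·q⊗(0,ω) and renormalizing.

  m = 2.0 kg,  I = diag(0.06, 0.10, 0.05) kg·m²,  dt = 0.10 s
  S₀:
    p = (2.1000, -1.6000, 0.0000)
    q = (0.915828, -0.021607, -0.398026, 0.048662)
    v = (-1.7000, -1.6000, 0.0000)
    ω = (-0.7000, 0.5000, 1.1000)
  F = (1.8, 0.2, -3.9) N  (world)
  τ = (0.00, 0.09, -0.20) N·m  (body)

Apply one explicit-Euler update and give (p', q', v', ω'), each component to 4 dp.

p' = (1.9300, -1.7600, 0.0000)
q' = (0.9201, -0.0766, -0.3747, 0.0844)
v' = (-1.6100, -1.5900, -0.1950)
ω' = (-0.6542, 0.5977, 0.7280)

gyro term ω×Iω = (-0.0275, -0.0077, -0.0140)
α = I⁻¹(τ − ω×Iω) = (0.4583, 0.9770, -3.7200)
new body rate ω' = (-0.6542, 0.5977, 0.7280)
Hamilton product q⊗(0,ω) = (0.1303599, -1.1032392, 0.4476183, 0.7179891)
q' = normalize(q + ½dt·q⊗(0,ω)) = (0.9201, -0.0766, -0.3747, 0.0844)
a = F/m = (0.9000, 0.1000, -1.9500)
p + v·dt = (1.9300, -1.7600, 0.0000)
v' = v + a·dt = (-1.6100, -1.5900, -0.1950)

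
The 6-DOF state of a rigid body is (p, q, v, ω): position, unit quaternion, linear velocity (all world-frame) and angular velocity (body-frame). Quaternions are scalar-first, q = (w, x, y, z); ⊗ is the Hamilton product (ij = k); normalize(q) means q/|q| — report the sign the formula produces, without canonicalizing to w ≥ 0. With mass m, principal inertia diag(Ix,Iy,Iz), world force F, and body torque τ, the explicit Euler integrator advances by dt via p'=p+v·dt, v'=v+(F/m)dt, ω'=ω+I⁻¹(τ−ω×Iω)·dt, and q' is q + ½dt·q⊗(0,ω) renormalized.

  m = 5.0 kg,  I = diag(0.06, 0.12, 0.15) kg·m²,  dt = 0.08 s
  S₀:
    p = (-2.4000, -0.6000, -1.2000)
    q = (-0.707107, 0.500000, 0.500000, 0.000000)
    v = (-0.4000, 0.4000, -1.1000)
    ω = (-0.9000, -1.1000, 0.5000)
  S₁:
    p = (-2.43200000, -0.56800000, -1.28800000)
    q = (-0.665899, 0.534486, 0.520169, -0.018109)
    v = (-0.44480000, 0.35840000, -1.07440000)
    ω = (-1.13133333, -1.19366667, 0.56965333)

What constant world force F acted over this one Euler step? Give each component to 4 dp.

F = (-2.8000, -2.6000, 1.6000)

Δv = v₁−v₀ = (-0.04480000, -0.04160000, 0.02560000)
applied force F = (-2.8000, -2.6000, 1.6000)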